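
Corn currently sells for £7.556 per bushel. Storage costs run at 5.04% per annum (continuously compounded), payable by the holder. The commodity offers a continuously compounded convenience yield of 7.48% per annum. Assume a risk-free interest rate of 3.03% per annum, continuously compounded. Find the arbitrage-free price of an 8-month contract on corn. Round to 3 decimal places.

Net carry = r + u − y = 0.0303 + 0.0504 − 0.0748 = 0.0059
F = S·e^((r+u−y)T) = 7.556 · e^(0.0059 × 8/12) = 7.556 · e^0.003933
= 7.556 × 1.003941 = £7.586 per bushel

£7.586 per bushel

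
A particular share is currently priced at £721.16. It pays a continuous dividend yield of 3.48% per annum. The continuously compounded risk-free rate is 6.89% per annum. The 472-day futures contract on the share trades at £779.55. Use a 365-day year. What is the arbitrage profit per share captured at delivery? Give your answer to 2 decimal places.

£25.88 per share

Fair futures: F* = S·e^(carry·T), with carry = (r − q) = 0.0689 − 0.0348 = 0.0341
F* = 721.16 · e^(0.0341 × 472/365) = 721.16 · e^0.044096 = 721.16 × 1.045083 = £753.6721
Market £779.55 > fair £753.6721: forward overpriced → cash-and-carry (buy spot, short the forward).
At maturity, profit = |F_mkt − F*| = |779.55 − 753.6721| = £25.88 per share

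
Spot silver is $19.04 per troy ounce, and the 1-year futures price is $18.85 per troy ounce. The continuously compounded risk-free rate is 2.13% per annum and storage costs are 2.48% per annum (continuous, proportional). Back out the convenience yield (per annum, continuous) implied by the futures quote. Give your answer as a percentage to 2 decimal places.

5.61%

F = S·e^((r+u−y)T) ⇒ (r+u−y) = ln(F/S)/T
ln(18.85/19.04) = -0.010029; /T ⇒ -0.010029
y = r + u − ln(F/S)/T = 0.0213 + 0.0248 + 0.010029 = 0.056129
y = 5.61%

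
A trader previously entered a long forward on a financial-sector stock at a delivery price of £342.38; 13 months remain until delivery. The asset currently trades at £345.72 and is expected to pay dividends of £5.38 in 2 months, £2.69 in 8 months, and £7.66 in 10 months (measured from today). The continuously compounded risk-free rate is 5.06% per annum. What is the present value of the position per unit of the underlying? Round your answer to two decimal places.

PV(remaining dividends) I = 5.38·e^(−0.0506·2/12) + 2.69·e^(−0.0506·8/12) + 7.66·e^(−0.0506·10/12) = 15.2793
Current forward F = (S − I)·e^(rT) = (345.72 − 15.2793)·e^(0.0506·13/12) = 330.4407 × 1.056347 = 349.0600
Value (long) = (F − K)·e^(−rT) = (349.0600 − 342.38) × 0.946659 = 6.3237
Value = £6.32

£6.32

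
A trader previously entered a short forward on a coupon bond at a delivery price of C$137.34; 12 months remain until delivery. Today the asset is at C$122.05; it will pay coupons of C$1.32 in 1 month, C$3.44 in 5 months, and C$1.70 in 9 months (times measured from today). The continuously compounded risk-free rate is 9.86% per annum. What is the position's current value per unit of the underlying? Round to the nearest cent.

PV(remaining coupons) I = 1.32·e^(−0.0986·1/12) + 3.44·e^(−0.0986·5/12) + 1.70·e^(−0.0986·9/12) = 6.1896
Current forward F = (S − I)·e^(rT) = (122.05 − 6.1896)·e^(0.0986·12/12) = 115.8604 × 1.103625 = 127.8664
Value (long) = (F − K)·e^(−rT) = (127.8664 − 137.34) × 0.906105 = -8.5841
Short position value = −(long value) = C$8.58

C$8.58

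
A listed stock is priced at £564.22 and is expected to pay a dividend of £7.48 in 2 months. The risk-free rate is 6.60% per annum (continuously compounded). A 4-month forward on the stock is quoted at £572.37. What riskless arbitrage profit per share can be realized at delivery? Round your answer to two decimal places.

PV(dividends) I = 7.48·e^(−0.0660·2/12) = 7.3982
Fair forward F* = (S − I)·e^(rT) = (564.22 − 7.3982)·e^0.022000 = 556.8218 × 1.022244 = 569.2077
Market £572.37 > fair 569.2077: forward overpriced → cash-and-carry (borrow at r, buy the stock and collect the dividends, short the forward).
Profit at T = |F_mkt − F*| = |572.37 − 569.2077| = £3.16 per share

£3.16 per share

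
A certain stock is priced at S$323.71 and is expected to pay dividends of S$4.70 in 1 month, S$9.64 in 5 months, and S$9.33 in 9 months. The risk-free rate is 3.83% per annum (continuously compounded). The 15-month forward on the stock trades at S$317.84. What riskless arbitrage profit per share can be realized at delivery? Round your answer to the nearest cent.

PV(dividends) I = 4.70·e^(−0.0383·1/12) + 9.64·e^(−0.0383·5/12) + 9.33·e^(−0.0383·9/12) = 23.2382
Fair forward F* = (S − I)·e^(rT) = (323.71 − 23.2382)·e^0.047875 = 300.4718 × 1.049040 = 315.2069
Market S$317.84 > fair 315.2069: forward overpriced → cash-and-carry (borrow at r, buy the stock and collect the dividends, short the forward).
Profit at T = |F_mkt − F*| = |317.84 − 315.2069| = S$2.63 per share

S$2.63 per share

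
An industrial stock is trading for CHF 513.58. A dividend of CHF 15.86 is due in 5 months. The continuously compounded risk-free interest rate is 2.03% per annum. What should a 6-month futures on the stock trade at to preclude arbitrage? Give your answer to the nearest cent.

CHF 502.93

PV(dividends) I = 15.86·e^(−0.0203·5/12)
I = 15.7264
F = (S − I)·e^(rT) = (513.58 − 15.7264) · e^(0.0203·6/12)
= 497.8536 · e^0.010150 = 497.8536 × 1.010202 = CHF 502.93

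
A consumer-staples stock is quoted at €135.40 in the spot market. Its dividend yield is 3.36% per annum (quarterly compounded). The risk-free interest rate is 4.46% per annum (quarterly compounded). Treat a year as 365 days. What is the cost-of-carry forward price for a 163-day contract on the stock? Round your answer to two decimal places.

€136.06

F = S · (1+r/4)^(4T) / (1+q/4)^(4T)
= 135.40 × 1.020005 / 1.015054 = 135.40 × 1.004878
F = €136.06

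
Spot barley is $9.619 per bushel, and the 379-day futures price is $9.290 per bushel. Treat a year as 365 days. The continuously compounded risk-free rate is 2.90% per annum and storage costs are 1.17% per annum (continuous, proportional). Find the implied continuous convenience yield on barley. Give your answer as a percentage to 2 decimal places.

F = S·e^((r+u−y)T) ⇒ (r+u−y) = ln(F/S)/T
ln(9.290/9.619) = -0.034802; /T ⇒ -0.033516
y = r + u − ln(F/S)/T = 0.0290 + 0.0117 + 0.033516 = 0.074216
y = 7.42%

7.42%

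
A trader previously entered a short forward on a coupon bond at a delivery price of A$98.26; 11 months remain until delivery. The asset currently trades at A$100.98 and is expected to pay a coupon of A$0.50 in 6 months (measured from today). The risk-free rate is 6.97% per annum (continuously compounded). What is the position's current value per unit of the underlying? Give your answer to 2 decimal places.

-A$8.32

PV(remaining coupons) I = 0.50·e^(−0.0697·6/12) = 0.4829
Current forward F = (S − I)·e^(rT) = (100.98 − 0.4829)·e^(0.0697·11/12) = 100.4971 × 1.065977 = 107.1276
Value (long) = (F − K)·e^(−rT) = (107.1276 − 98.26) × 0.938107 = 8.3188
Short position value = −(long value) = -A$8.32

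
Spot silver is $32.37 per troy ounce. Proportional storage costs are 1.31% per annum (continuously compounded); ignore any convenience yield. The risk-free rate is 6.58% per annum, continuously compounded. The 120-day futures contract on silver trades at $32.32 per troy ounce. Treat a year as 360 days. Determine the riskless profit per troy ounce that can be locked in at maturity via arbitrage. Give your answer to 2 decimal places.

Fair futures: F* = S·e^(carry·T), with carry = (r + u) = 0.0658 + 0.0131 = 0.0789
F* = 32.37 · e^(0.0789 × 120/360) = 32.37 · e^0.026300 = 32.37 × 1.026649 = $33.2326
Market $32.32 < fair $33.2326: forward underpriced → reverse cash-and-carry (short spot, go long the forward).
At maturity, profit = |F_mkt − F*| = |32.32 − 33.2326| = $0.91 per troy ounce

$0.91 per troy ounce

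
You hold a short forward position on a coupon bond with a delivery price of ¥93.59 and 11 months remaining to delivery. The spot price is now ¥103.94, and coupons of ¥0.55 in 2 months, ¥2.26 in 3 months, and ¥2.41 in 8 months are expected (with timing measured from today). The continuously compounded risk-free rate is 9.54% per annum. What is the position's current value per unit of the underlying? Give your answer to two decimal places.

-¥13.18

PV(remaining coupons) I = 0.55·e^(−0.0954·2/12) + 2.26·e^(−0.0954·3/12) + 2.41·e^(−0.0954·8/12) = 5.0096
Current forward F = (S − I)·e^(rT) = (103.94 − 5.0096)·e^(0.0954·11/12) = 98.9304 × 1.091388 = 107.9715
Value (long) = (F − K)·e^(−rT) = (107.9715 − 93.59) × 0.916265 = 13.1773
Short position value = −(long value) = -¥13.18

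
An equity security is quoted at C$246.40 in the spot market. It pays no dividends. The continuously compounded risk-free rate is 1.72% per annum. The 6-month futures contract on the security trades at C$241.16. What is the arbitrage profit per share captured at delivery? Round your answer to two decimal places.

Fair futures: F* = S·e^(carry·T), with carry = r = 0.0172
F* = 246.40 · e^(0.0172 × 6/12) = 246.40 · e^0.008600 = 246.40 × 1.008637 = C$248.5282
Market C$241.16 < fair C$248.5282: forward underpriced → reverse cash-and-carry (short spot, go long the forward).
At maturity, profit = |F_mkt − F*| = |241.16 − 248.5282| = C$7.37 per share

C$7.37 per share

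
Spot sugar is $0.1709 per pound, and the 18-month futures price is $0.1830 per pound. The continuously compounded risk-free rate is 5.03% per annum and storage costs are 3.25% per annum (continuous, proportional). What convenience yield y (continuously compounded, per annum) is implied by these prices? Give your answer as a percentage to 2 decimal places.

F = S·e^((r+u−y)T) ⇒ (r+u−y) = ln(F/S)/T
ln(0.1830/0.1709) = 0.068408; /T ⇒ 0.045605
y = r + u − ln(F/S)/T = 0.0503 + 0.0325 − 0.045605 = 0.037195
y = 3.72%

3.72%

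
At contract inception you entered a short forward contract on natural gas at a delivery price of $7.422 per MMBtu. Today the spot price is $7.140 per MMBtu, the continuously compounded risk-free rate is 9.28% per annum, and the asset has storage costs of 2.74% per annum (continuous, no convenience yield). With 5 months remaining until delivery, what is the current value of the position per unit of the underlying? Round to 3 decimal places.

-$0.081 per MMBtu

Current fair forward for the remaining 5 months: F = S·e^((r + u)·T), (r + u) = 0.0928 + 0.0274 = 0.1202
F = 7.140 · e^(0.1202 × 5/12) = 7.140 × 1.051359 = 7.5067
Value of long forward = (F − K)·e^(−rT) = (7.5067 − 7.422) · e^(−0.0928·5/12)
= 0.0847 × 0.962071 = 0.081
Short position value = −(long value) = -$0.081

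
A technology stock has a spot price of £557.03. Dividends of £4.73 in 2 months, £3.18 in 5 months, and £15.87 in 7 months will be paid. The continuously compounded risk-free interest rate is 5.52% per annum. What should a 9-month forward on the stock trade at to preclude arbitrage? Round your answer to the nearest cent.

PV(dividends) I = 4.73·e^(−0.0552·2/12) + 3.18·e^(−0.0552·5/12) + 15.87·e^(−0.0552·7/12)
I = 4.6867 + 3.1077 + 15.3671 = 23.1615
F = (S − I)·e^(rT) = (557.03 − 23.1615) · e^(0.0552·9/12)
= 533.8685 · e^0.041400 = 533.8685 × 1.042269 = £556.43

£556.43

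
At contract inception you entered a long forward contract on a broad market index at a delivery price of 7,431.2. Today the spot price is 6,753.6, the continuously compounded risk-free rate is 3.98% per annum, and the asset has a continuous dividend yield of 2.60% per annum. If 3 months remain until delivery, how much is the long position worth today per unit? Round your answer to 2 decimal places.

Current fair forward for the remaining 3 months: F = S·e^((r − q)·T), (r − q) = 0.0398 − 0.0260 = 0.0138
F = 6753.6 · e^(0.0138 × 3/12) = 6753.6 × 1.00345596 = 6776.9402
Value of long forward = (F − K)·e^(−rT) = (6776.9402 − 7431.2) · e^(−0.0398·3/12)
= -654.2598 × 0.99009934 = -647.78

-647.78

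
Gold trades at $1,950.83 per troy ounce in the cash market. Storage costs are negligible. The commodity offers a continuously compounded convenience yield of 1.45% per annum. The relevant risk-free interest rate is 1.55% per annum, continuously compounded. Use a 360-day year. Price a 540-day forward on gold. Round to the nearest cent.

Net carry = r + u − y = 0.0155 + 0.0000 − 0.0145 = 0.0010
F = S·e^((r+u−y)T) = 1950.83 · e^(0.0010 × 540/360) = 1950.83 · e^0.00150000
= 1950.83 × 1.00150113 = $1,953.76 per troy ounce

$1,953.76 per troy ounce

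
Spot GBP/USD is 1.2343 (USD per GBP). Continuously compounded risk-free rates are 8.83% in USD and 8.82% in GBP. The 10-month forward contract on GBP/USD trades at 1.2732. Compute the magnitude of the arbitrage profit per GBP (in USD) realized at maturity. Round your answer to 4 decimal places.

Fair forward: F* = S·e^(carry·T), with carry = (r_USD − r_GBP) = 0.0883 − 0.0882 = 0.0001
F* = 1.2343 · e^(0.0001 × 10/12) = 1.2343 · e^0.000083 = 1.2343 × 1.000083 = 1.2344
Market 1.2732 > fair 1.2344: forward overpriced → cash-and-carry (buy spot, short the forward).
At maturity, profit = |F_mkt − F*| = |1.2732 − 1.2344| = 0.0388 per GBP (in USD)

0.0388 per GBP (in USD)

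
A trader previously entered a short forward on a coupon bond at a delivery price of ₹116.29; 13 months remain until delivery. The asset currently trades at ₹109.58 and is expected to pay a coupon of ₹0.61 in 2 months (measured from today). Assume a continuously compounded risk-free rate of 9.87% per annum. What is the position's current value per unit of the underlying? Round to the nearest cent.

PV(remaining coupons) I = 0.61·e^(−0.0987·2/12) = 0.6000
Current forward F = (S − I)·e^(rT) = (109.58 − 0.6000)·e^(0.0987·13/12) = 108.9800 × 1.112851 = 121.2785
Value (long) = (F − K)·e^(−rT) = (121.2785 − 116.29) × 0.898593 = 4.4826
Short position value = −(long value) = -₹4.48

-₹4.48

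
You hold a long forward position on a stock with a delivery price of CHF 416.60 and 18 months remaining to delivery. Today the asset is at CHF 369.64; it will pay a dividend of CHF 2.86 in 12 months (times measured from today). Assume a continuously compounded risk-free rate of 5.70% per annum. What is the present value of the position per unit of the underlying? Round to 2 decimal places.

PV(remaining dividends) I = 2.86·e^(−0.0570·12/12) = 2.7015
Current forward F = (S − I)·e^(rT) = (369.64 − 2.7015)·e^(0.0570·18/12) = 366.9385 × 1.089262 = 399.6922
Value (long) = (F − K)·e^(−rT) = (399.6922 − 416.60) × 0.918053 = -15.5223
Value = -CHF 15.52

-CHF 15.52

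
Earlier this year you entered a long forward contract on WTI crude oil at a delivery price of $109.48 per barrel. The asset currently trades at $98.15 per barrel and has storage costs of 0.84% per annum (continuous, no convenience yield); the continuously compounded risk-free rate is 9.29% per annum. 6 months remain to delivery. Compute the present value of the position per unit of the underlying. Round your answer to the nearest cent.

Current fair forward for the remaining 6 months: F = S·e^((r + u)·T), (r + u) = 0.0929 + 0.0084 = 0.1013
F = 98.15 · e^(0.1013 × 6/12) = 98.15 × 1.051955 = 103.2494
Value of long forward = (F − K)·e^(−rT) = (103.2494 − 109.48) · e^(−0.0929·6/12)
= -6.2306 × 0.954612 = -5.95

-$5.95 per barrel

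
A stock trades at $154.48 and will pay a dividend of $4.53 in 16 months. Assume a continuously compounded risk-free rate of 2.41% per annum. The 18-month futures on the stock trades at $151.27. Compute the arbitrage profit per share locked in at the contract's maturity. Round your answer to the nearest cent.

PV(dividends) I = 4.53·e^(−0.0241·16/12) = 4.3867
Fair futures F* = (S − I)·e^(rT) = (154.48 − 4.3867)·e^0.036150 = 150.0933 × 1.036811 = 155.6184
Market $151.27 < fair 155.6184: forward underpriced → reverse cash-and-carry (short the stock, invest proceeds at r, pay the dividends, go long the forward).
Profit at T = |F_mkt − F*| = |151.27 − 155.6184| = $4.35 per share

$4.35 per share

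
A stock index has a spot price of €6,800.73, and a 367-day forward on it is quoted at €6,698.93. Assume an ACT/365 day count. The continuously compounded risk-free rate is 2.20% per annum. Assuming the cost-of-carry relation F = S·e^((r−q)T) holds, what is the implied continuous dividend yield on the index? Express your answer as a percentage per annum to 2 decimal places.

From F = S·e^((r−q)T): (r − q) = ln(F/S)/T
ln(6698.93/6800.73) = ln(0.985031) = -0.015082
(r − q) = -0.015082 / (367/365) = -0.015000
q = r − ln(F/S)/T = 0.0220 + 0.015000 = 0.037000
q = 3.70%

3.70%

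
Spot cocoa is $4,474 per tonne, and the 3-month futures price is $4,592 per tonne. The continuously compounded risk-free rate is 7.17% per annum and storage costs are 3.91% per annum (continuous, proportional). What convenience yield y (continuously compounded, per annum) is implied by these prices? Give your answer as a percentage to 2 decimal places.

F = S·e^((r+u−y)T) ⇒ (r+u−y) = ln(F/S)/T
ln(4592/4474) = 0.026033; /T ⇒ 0.104132
y = r + u − ln(F/S)/T = 0.0717 + 0.0391 − 0.104132 = 0.006668
y = 0.67%

0.67%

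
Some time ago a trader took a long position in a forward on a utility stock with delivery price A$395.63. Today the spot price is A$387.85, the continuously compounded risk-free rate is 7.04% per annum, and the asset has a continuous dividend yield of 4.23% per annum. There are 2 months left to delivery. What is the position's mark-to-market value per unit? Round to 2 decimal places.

-A$5.89

Current fair forward for the remaining 2 months: F = S·e^((r − q)·T), (r − q) = 0.0704 − 0.0423 = 0.0281
F = 387.85 · e^(0.0281 × 2/12) = 387.85 × 1.004694 = 389.6706
Value of long forward = (F − K)·e^(−rT) = (389.6706 − 395.63) · e^(−0.0704·2/12)
= -5.9594 × 0.988335 = -5.89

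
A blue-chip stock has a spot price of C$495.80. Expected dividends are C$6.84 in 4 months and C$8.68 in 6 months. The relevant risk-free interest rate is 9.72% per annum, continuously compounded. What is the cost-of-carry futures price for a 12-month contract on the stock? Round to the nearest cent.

C$530.00

PV(dividends) I = 6.84·e^(−0.0972·4/12) + 8.68·e^(−0.0972·6/12)
I = 6.6219 + 8.2682 = 14.8901
F = (S − I)·e^(rT) = (495.80 − 14.8901) · e^(0.0972·12/12)
= 480.9099 · e^0.097200 = 480.9099 × 1.102081 = C$530.00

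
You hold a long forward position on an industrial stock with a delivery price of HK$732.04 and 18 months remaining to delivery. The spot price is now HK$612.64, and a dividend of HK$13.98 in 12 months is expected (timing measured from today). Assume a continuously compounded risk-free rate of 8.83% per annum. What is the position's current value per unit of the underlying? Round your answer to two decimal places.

PV(remaining dividends) I = 13.98·e^(−0.0883·12/12) = 12.7985
Current forward F = (S − I)·e^(rT) = (612.64 − 12.7985)·e^(0.0883·18/12) = 599.8415 × 1.141622 = 684.7923
Value (long) = (F − K)·e^(−rT) = (684.7923 − 732.04) × 0.875947 = -41.3865
Value = -HK$41.39

-HK$41.39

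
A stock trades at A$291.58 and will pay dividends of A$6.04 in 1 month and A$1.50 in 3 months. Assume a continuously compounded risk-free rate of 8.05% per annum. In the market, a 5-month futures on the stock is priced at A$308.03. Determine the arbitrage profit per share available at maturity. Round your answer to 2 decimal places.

A$14.23 per share

PV(dividends) I = 6.04·e^(−0.0805·1/12) + 1.50·e^(−0.0805·3/12) = 7.4697
Fair futures F* = (S − I)·e^(rT) = (291.58 − 7.4697)·e^0.033542 = 284.1103 × 1.034111 = 293.8016
Market A$308.03 > fair 293.8016: forward overpriced → cash-and-carry (borrow at r, buy the stock and collect the dividends, short the forward).
Profit at T = |F_mkt − F*| = |308.03 − 293.8016| = A$14.23 per share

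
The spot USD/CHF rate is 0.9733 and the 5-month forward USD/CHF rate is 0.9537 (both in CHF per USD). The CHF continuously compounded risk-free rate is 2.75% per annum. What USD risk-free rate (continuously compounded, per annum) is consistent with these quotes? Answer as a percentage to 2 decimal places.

7.63%

F = S·e^((r_CHF − r_USD)T) ⇒ r_USD = r_CHF − ln(F/S)/T
ln(0.9537/0.9733) = -0.020343; /(5/12) = -0.048823
r_USD = 0.0275 + 0.048823 = 0.076323
r_USD = 7.63%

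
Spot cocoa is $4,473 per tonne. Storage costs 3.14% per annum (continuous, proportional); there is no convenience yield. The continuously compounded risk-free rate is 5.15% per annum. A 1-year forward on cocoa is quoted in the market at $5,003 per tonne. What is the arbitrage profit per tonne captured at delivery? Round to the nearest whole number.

Fair forward: F* = S·e^(carry·T), with carry = (r + u) = 0.0515 + 0.0314 = 0.0829
F* = 4473 · e^(0.0829 × 1) = 4473 · e^0.082900 = 4473 × 1.086433 = $4859.6148
Market $5003 > fair $4859.6148: forward overpriced → cash-and-carry (buy spot, short the forward).
At maturity, profit = |F_mkt − F*| = |5003 − 4859.6148| = $143 per tonne

$143 per tonne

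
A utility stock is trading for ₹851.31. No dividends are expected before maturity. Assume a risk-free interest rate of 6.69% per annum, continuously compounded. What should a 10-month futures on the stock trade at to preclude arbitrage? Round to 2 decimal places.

F = S·e^(rT) = 851.31 · e^(0.0669 × 10/12)
= 851.31 · e^0.055750 = 851.31 × 1.057333
F = ₹900.12

₹900.12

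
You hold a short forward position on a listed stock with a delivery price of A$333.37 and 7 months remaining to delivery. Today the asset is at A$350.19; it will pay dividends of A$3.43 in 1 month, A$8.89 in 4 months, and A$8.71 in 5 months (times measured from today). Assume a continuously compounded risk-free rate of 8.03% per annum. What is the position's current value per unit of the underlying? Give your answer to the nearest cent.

-A$11.59

PV(remaining dividends) I = 3.43·e^(−0.0803·1/12) + 8.89·e^(−0.0803·4/12) + 8.71·e^(−0.0803·5/12) = 20.4857
Current forward F = (S − I)·e^(rT) = (350.19 − 20.4857)·e^(0.0803·7/12) = 329.7043 × 1.047956 = 345.5156
Value (long) = (F − K)·e^(−rT) = (345.5156 − 333.37) × 0.954238 = 11.5898
Short position value = −(long value) = -A$11.59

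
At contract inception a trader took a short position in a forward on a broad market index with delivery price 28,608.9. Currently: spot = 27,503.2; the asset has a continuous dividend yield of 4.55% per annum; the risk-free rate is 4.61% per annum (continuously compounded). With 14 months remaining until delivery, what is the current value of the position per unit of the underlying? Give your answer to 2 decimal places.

Current fair forward for the remaining 14 months: F = S·e^((r − q)·T), (r − q) = 0.0461 − 0.0455 = 0.0006
F = 27503.2 · e^(0.0006 × 14/12) = 27503.2 × 1.00070025 = 27522.4591
Value of long forward = (F − K)·e^(−rT) = (27522.4591 − 28608.9) · e^(−0.0461·14/12)
= -1086.4409 × 0.94763741 = -1029.55
Short position value = −(long value) = 1029.55

1029.55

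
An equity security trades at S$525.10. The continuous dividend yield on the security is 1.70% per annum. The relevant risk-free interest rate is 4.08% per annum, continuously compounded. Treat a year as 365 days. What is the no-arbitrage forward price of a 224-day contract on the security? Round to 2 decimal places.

F = S·e^((r − q)T) = 525.10 · e^((0.0408 − 0.0170) × 224/365)
= 525.10 · e^0.014606 = 525.10 × 1.014713
F = S$532.83

S$532.83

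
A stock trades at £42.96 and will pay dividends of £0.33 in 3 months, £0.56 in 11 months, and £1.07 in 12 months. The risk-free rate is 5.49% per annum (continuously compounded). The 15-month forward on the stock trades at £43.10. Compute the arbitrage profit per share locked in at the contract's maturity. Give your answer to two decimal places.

£0.91 per share

PV(dividends) I = 0.33·e^(−0.0549·3/12) + 0.56·e^(−0.0549·11/12) + 1.07·e^(−0.0549·12/12) = 1.8709
Fair forward F* = (S − I)·e^(rT) = (42.96 − 1.8709)·e^0.068625 = 41.0891 × 1.071034 = 44.0078
Market £43.10 < fair 44.0078: forward underpriced → reverse cash-and-carry (short the stock, invest proceeds at r, pay the dividends, go long the forward).
Profit at T = |F_mkt − F*| = |43.10 − 44.0078| = £0.91 per share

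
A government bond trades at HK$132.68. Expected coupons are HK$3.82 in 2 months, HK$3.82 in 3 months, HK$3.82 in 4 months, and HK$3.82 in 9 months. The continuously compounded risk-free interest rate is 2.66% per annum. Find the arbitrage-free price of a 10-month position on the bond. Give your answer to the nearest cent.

PV(coupons) I = 3.82·e^(−0.0266·2/12) + 3.82·e^(−0.0266·3/12) + 3.82·e^(−0.0266·4/12) + 3.82·e^(−0.0266·9/12)
I = 3.8031 + 3.7947 + 3.7863 + 3.7445 = 15.1286
F = (S − I)·e^(rT) = (132.68 − 15.1286) · e^(0.0266·10/12)
= 117.5514 · e^0.022167 = 117.5514 × 1.022415 = HK$120.19

HK$120.19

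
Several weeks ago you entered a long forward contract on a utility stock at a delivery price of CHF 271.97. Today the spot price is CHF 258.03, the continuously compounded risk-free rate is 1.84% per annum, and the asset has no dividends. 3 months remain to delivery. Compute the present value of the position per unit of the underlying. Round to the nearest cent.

Current fair forward for the remaining 3 months: F = S·e^(r·T), r = 0.0184
F = 258.03 · e^(0.0184 × 3/12) = 258.03 × 1.004611 = 259.2198
Value of long forward = (F − K)·e^(−rT) = (259.2198 − 271.97) · e^(−0.0184·3/12)
= -12.7502 × 0.995411 = -12.69

-CHF 12.69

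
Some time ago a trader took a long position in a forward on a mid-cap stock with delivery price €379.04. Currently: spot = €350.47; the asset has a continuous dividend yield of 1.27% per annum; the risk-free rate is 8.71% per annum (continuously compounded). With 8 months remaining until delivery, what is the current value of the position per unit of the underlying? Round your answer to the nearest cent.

Current fair forward for the remaining 8 months: F = S·e^((r − q)·T), (r − q) = 0.0871 − 0.0127 = 0.0744
F = 350.47 · e^(0.0744 × 8/12) = 350.47 × 1.050851 = 368.2917
Value of long forward = (F − K)·e^(−rT) = (368.2917 − 379.04) · e^(−0.0871·8/12)
= -10.7483 × 0.943587 = -10.14

-€10.14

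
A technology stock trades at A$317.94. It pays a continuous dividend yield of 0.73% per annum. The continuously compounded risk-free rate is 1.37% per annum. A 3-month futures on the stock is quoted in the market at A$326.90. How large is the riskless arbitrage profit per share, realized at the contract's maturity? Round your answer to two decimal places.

A$8.45 per share

Fair futures: F* = S·e^(carry·T), with carry = (r − q) = 0.0137 − 0.0073 = 0.0064
F* = 317.94 · e^(0.0064 × 3/12) = 317.94 · e^0.001600 = 317.94 × 1.001601 = A$318.4490
Market A$326.90 > fair A$318.4490: forward overpriced → cash-and-carry (buy spot, short the forward).
At maturity, profit = |F_mkt − F*| = |326.90 − 318.4490| = A$8.45 per share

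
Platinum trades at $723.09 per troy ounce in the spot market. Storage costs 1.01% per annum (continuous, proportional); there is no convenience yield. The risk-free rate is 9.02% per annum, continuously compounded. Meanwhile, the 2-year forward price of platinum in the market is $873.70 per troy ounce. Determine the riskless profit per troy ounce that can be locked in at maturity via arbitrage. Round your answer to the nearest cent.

Fair forward: F* = S·e^(carry·T), with carry = (r + u) = 0.0902 + 0.0101 = 0.1003
F* = 723.09 · e^(0.1003 × 2) = 723.09 · e^0.200600 = 723.09 × 1.222136 = $883.7143
Market $873.70 < fair $883.7143: forward underpriced → reverse cash-and-carry (short spot, go long the forward).
At maturity, profit = |F_mkt − F*| = |873.70 − 883.7143| = $10.01 per troy ounce

$10.01 per troy ounce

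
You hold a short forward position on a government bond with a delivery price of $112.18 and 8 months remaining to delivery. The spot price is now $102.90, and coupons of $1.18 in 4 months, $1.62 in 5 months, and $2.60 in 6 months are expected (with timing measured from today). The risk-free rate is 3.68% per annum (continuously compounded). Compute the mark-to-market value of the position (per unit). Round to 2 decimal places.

PV(remaining coupons) I = 1.18·e^(−0.0368·4/12) + 1.62·e^(−0.0368·5/12) + 2.60·e^(−0.0368·6/12) = 5.3136
Current forward F = (S − I)·e^(rT) = (102.90 − 5.3136)·e^(0.0368·8/12) = 97.5864 × 1.024837 = 100.0102
Value (long) = (F − K)·e^(−rT) = (100.0102 − 112.18) × 0.975765 = -11.8749
Short position value = −(long value) = $11.87

$11.87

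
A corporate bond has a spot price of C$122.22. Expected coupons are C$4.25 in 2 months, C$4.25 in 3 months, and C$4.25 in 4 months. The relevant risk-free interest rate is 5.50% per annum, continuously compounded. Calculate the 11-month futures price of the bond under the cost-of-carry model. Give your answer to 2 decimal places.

C$115.31

PV(coupons) I = 4.25·e^(−0.0550·2/12) + 4.25·e^(−0.0550·3/12) + 4.25·e^(−0.0550·4/12)
I = 4.2112 + 4.1920 + 4.1728 = 12.5760
F = (S − I)·e^(rT) = (122.22 − 12.5760) · e^(0.0550·11/12)
= 109.6440 · e^0.050417 = 109.6440 × 1.051710 = C$115.31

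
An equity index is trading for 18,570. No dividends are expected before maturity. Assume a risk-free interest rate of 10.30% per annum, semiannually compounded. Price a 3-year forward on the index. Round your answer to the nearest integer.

25,100

F = S · (1+r/2)^(2T)
= 18570 × 1.351623
F = 25,100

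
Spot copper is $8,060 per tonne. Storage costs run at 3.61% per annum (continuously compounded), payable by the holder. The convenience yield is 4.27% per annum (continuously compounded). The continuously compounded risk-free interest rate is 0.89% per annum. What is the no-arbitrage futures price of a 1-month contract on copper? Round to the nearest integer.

$8,062 per tonne

Net carry = r + u − y = 0.0089 + 0.0361 − 0.0427 = 0.0023
F = S·e^((r+u−y)T) = 8060 · e^(0.0023 × 1/12) = 8060 · e^0.000192
= 8060 × 1.000192 = $8,062 per tonne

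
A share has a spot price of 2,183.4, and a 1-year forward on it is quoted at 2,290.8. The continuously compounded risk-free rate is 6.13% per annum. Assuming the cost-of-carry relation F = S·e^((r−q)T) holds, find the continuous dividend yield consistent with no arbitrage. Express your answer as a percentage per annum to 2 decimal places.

From F = S·e^((r−q)T): (r − q) = ln(F/S)/T
ln(2290.8/2183.4) = ln(1.049189) = 0.048017
(r − q) = 0.048017 / (1) = 0.048017
q = r − ln(F/S)/T = 0.0613 − 0.048017 = 0.013283
q = 1.33%

1.33%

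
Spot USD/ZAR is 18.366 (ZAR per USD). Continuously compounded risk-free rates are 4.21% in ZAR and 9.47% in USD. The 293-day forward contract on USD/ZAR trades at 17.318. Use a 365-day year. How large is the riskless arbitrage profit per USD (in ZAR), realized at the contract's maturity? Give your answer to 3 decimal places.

Fair forward: F* = S·e^(carry·T), with carry = (r_ZAR − r_USD) = 0.0421 − 0.0947 = -0.0526
F* = 18.366 · e^(-0.0526 × 293/365) = 18.366 · e^-0.042224 = 18.366 × 0.958655 = 17.6067
Market 17.318 < fair 17.6067: forward underpriced → reverse cash-and-carry (short spot, go long the forward).
At maturity, profit = |F_mkt − F*| = |17.318 − 17.6067| = 0.289 per USD (in ZAR)

0.289 per USD (in ZAR)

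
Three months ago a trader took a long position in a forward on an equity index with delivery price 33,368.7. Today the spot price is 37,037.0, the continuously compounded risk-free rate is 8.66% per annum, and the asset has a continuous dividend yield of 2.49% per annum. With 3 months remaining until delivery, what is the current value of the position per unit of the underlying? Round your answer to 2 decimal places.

Current fair forward for the remaining 3 months: F = S·e^((r − q)·T), (r − q) = 0.0866 − 0.0249 = 0.0617
F = 37037.0 · e^(0.0617 × 3/12) = 37037.0 × 1.01554458 = 37612.7246
Value of long forward = (F − K)·e^(−rT) = (37612.7246 − 33368.7) · e^(−0.0866·3/12)
= 4244.0246 × 0.97858268 = 4153.13

4153.13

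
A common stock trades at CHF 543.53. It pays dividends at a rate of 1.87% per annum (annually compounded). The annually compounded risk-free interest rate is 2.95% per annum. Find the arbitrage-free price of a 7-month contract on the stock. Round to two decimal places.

F = S · (1+r)^T / (1+q)^T
= 543.53 × 1.017104 / 1.010866 = 543.53 × 1.006171
F = CHF 546.88

CHF 546.88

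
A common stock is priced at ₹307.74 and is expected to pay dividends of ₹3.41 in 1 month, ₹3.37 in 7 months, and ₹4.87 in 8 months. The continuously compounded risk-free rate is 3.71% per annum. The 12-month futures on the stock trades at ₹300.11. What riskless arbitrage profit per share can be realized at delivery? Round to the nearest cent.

₹7.38 per share

PV(dividends) I = 3.41·e^(−0.0371·1/12) + 3.37·e^(−0.0371·7/12) + 4.87·e^(−0.0371·8/12) = 11.4484
Fair futures F* = (S − I)·e^(rT) = (307.74 − 11.4484)·e^0.037100 = 296.2916 × 1.037797 = 307.4905
Market ₹300.11 < fair 307.4905: forward underpriced → reverse cash-and-carry (short the stock, invest proceeds at r, pay the dividends, go long the forward).
Profit at T = |F_mkt − F*| = |300.11 − 307.4905| = ₹7.38 per share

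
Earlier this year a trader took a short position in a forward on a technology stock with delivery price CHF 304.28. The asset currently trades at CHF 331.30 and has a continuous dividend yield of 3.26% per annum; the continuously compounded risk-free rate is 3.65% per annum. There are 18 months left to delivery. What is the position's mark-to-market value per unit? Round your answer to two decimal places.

Current fair forward for the remaining 18 months: F = S·e^((r − q)·T), (r − q) = 0.0365 − 0.0326 = 0.0039
F = 331.30 · e^(0.0039 × 18/12) = 331.30 × 1.005867 = 333.2437
Value of long forward = (F − K)·e^(−rT) = (333.2437 − 304.28) · e^(−0.0365·18/12)
= 28.9637 × 0.946722 = 27.42
Short position value = −(long value) = -CHF 27.42

-CHF 27.42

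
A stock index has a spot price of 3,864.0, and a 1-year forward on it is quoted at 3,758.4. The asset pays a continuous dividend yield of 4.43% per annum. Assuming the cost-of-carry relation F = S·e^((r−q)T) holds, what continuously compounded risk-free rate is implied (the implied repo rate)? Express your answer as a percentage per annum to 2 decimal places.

From F = S·e^((r−q)T): (r − q) = ln(F/S)/T
ln(3758.4/3864.0) = ln(0.972671) = -0.027709
(r − q) = -0.027709 / (1) = -0.027709
r = ln(F/S)/T + q = -0.027709 + 0.0443 = 0.016591
r = 1.66%

1.66%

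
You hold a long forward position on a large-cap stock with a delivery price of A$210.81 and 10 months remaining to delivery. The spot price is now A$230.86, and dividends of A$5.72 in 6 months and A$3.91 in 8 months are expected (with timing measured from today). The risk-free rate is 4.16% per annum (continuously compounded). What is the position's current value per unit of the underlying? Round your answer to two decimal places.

PV(remaining dividends) I = 5.72·e^(−0.0416·6/12) + 3.91·e^(−0.0416·8/12) = 9.4053
Current forward F = (S − I)·e^(rT) = (230.86 − 9.4053)·e^(0.0416·10/12) = 221.4547 × 1.035275 = 229.2665
Value (long) = (F − K)·e^(−rT) = (229.2665 − 210.81) × 0.965927 = 17.8276
Value = A$17.83

A$17.83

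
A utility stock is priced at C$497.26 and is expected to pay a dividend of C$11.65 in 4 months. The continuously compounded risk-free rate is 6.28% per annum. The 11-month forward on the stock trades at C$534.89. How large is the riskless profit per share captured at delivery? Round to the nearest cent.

C$20.25 per share

PV(dividends) I = 11.65·e^(−0.0628·4/12) = 11.4087
Fair forward F* = (S − I)·e^(rT) = (497.26 − 11.4087)·e^0.057567 = 485.8513 × 1.059256 = 514.6409
Market C$534.89 > fair 514.6409: forward overpriced → cash-and-carry (borrow at r, buy the stock and collect the dividends, short the forward).
Profit at T = |F_mkt − F*| = |534.89 − 514.6409| = C$20.25 per share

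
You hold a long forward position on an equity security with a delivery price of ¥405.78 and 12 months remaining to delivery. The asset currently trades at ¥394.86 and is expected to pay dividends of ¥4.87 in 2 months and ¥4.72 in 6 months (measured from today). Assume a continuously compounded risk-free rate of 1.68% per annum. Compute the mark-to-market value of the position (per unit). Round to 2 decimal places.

PV(remaining dividends) I = 4.87·e^(−0.0168·2/12) + 4.72·e^(−0.0168·6/12) = 9.5369
Current forward F = (S − I)·e^(rT) = (394.86 − 9.5369)·e^(0.0168·12/12) = 385.3231 × 1.016942 = 391.8512
Value (long) = (F − K)·e^(−rT) = (391.8512 − 405.78) × 0.983340 = -13.6967
Value = -¥13.70

-¥13.70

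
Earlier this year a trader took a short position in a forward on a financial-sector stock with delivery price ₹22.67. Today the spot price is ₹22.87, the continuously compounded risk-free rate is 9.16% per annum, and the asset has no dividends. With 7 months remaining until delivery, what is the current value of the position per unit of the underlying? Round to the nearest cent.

-₹1.38

Current fair forward for the remaining 7 months: F = S·e^(r·T), r = 0.0916
F = 22.87 · e^(0.0916 × 7/12) = 22.87 × 1.054887 = 24.1253
Value of long forward = (F − K)·e^(−rT) = (24.1253 − 22.67) · e^(−0.0916·7/12)
= 1.4553 × 0.947969 = 1.38
Short position value = −(long value) = -₹1.38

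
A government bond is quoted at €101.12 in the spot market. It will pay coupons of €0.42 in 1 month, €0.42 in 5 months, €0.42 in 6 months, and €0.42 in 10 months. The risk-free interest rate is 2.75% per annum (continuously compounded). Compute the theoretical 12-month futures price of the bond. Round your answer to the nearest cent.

PV(coupons) I = 0.42·e^(−0.0275·1/12) + 0.42·e^(−0.0275·5/12) + 0.42·e^(−0.0275·6/12) + 0.42·e^(−0.0275·10/12)
I = 0.4190 + 0.4152 + 0.4143 + 0.4105 = 1.6590
F = (S − I)·e^(rT) = (101.12 − 1.6590) · e^(0.0275·12/12)
= 99.4610 · e^0.027500 = 99.4610 × 1.027882 = €102.23

€102.23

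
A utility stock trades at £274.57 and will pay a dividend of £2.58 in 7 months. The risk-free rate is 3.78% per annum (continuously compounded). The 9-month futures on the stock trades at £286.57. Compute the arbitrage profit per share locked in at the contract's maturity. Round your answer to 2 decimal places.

£6.70 per share

PV(dividends) I = 2.58·e^(−0.0378·7/12) = 2.5237
Fair futures F* = (S − I)·e^(rT) = (274.57 − 2.5237)·e^0.028350 = 272.0463 × 1.028756 = 279.8693
Market £286.57 > fair 279.8693: forward overpriced → cash-and-carry (borrow at r, buy the stock and collect the dividends, short the forward).
Profit at T = |F_mkt − F*| = |286.57 − 279.8693| = £6.70 per share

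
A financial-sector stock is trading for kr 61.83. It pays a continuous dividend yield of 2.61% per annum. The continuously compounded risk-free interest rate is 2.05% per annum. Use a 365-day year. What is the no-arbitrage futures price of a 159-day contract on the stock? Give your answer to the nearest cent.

F = S·e^((r − q)T) = 61.83 · e^((0.0205 − 0.0261) × 159/365)
= 61.83 · e^-0.002439 = 61.83 × 0.997564
F = kr 61.68

kr 61.68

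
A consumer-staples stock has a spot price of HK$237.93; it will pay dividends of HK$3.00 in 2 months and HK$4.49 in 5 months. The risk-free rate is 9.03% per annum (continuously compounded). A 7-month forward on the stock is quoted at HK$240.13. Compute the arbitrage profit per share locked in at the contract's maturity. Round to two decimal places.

HK$3.00 per share

PV(dividends) I = 3.00·e^(−0.0903·2/12) + 4.49·e^(−0.0903·5/12) = 7.2794
Fair forward F* = (S − I)·e^(rT) = (237.93 − 7.2794)·e^0.052675 = 230.6506 × 1.054087 = 243.1258
Market HK$240.13 < fair 243.1258: forward underpriced → reverse cash-and-carry (short the stock, invest proceeds at r, pay the dividends, go long the forward).
Profit at T = |F_mkt − F*| = |240.13 − 243.1258| = HK$3.00 per share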